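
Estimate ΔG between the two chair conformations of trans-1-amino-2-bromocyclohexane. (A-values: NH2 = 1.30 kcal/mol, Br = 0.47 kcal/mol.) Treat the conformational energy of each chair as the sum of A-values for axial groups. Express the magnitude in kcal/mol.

C1 and C2 have opposite parity, so for the trans isomer the two substituents are e,e in one chair and a,a in the other.
Chair I (amino axial, bromo axial): E = 1.77 kcal/mol.
Chair II (amino equatorial, bromo equatorial): E = 0.00 kcal/mol.
ΔE = 1.77 − 0.00 = 1.77 kcal/mol; chair II is more stable.

1.77 kcal/mol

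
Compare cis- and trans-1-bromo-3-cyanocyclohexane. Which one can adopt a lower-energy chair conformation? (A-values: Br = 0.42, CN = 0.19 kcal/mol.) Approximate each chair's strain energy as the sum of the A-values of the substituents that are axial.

At 1,3 positions (parity same): cis → (e,e or a,a); trans → (a,e or e,a).
Best chair for cis: E = 0.00 kcal/mol; best chair for trans: E = 0.19 kcal/mol.
The cis isomer is lower by 0.19 kcal/mol.

cis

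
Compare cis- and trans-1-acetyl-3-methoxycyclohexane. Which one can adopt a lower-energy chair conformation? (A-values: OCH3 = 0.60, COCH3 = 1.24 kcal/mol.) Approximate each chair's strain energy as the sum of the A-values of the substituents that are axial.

At 1,3 positions (parity same): cis → (e,e or a,a); trans → (a,e or e,a).
Best chair for cis: E = 0.00 kcal/mol; best chair for trans: E = 0.60 kcal/mol.
The cis isomer is lower by 0.60 kcal/mol.

cis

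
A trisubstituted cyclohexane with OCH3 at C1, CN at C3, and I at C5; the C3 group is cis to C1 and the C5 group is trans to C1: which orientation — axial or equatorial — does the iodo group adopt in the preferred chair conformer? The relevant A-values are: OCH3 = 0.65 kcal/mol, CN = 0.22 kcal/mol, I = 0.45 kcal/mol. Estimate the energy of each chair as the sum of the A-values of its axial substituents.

axial

Chair I (methoxy axial, cyano axial, iodo equatorial): E = 0.87 kcal/mol.
Chair II (methoxy equatorial, cyano equatorial, iodo axial): E = 0.45 kcal/mol.
Chair II is the more stable (lower-energy) conformer, and in that chair the iodo group is axial.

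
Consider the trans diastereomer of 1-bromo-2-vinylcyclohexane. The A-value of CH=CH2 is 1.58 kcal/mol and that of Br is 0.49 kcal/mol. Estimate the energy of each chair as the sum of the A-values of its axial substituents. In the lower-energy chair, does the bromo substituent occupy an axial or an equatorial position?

C1 and C2 have opposite parity, so for the trans isomer the two substituents are e,e in one chair and a,a in the other.
Chair I (vinyl axial, bromo axial): E = 2.07 kcal/mol.
Chair II (vinyl equatorial, bromo equatorial): E = 0.00 kcal/mol.
Chair II is the more stable (lower-energy) conformer, and in that chair the bromo group is equatorial.

equatorial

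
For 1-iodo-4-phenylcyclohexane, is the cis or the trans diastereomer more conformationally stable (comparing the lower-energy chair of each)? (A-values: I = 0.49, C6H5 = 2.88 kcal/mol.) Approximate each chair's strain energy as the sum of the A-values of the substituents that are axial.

At 1,4 positions (parity opposite): cis → (a,e or e,a); trans → (e,e or a,a).
Best chair for cis: E = 0.49 kcal/mol; best chair for trans: E = 0.00 kcal/mol.
The trans isomer is lower by 0.49 kcal/mol.

trans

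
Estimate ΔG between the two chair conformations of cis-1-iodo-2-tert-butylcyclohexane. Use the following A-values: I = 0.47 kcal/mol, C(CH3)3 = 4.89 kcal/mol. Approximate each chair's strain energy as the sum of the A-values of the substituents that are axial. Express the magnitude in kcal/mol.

4.42 kcal/mol

C1 and C2 have opposite parity, so for the cis isomer the two substituents are one axial and one equatorial in each chair.
Chair I (iodo axial, tert-butyl equatorial): E = 0.47 kcal/mol.
Chair II (iodo equatorial, tert-butyl axial): E = 4.89 kcal/mol.
ΔE = 4.89 − 0.47 = 4.42 kcal/mol; chair I is more stable.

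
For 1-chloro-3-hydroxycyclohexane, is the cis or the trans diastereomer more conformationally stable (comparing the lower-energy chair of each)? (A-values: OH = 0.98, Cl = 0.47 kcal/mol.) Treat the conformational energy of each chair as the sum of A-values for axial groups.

At 1,3 positions (parity same): cis → (e,e or a,a); trans → (a,e or e,a).
Best chair for cis: E = 0.00 kcal/mol; best chair for trans: E = 0.47 kcal/mol.
The cis isomer is lower by 0.47 kcal/mol.

cis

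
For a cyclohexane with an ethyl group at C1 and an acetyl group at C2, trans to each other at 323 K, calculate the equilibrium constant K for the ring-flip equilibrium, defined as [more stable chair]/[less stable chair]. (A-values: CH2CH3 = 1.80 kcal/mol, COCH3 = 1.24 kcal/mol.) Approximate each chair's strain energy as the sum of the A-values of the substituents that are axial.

C1 and C2 have opposite parity, so for the trans isomer the two substituents are e,e in one chair and a,a in the other.
Chair I (ethyl axial, acetyl axial): E = 3.04 kcal/mol; chair II (ethyl equatorial, acetyl equatorial): E = 0.00 kcal/mol.
ΔG = 3.04 kcal/mol between the two chairs.
K = exp(ΔG/RT) with R = 1.987×10⁻³ kcal mol⁻¹ K⁻¹ and T = 323 K gives K ≈ 114.

K ≈ 114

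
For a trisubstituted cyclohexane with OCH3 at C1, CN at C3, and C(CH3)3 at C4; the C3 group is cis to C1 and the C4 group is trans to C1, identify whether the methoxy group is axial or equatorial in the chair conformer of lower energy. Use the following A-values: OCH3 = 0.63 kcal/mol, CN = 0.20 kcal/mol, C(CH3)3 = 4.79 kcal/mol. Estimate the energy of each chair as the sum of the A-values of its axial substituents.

Chair I (methoxy axial, cyano axial, tert-butyl axial): E = 5.62 kcal/mol.
Chair II (methoxy equatorial, cyano equatorial, tert-butyl equatorial): E = 0.00 kcal/mol.
Chair II is the more stable (lower-energy) conformer, and in that chair the methoxy group is equatorial.

equatorial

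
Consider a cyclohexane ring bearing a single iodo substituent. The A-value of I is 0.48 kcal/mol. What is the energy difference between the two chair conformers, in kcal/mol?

A monosubstituted cyclohexane has one chair with the iodo group axial (E = A = 0.48 kcal/mol) and one with it equatorial (E = 0).
ΔE = 0.48 − 0 = 0.48 kcal/mol.

0.48 kcal/mol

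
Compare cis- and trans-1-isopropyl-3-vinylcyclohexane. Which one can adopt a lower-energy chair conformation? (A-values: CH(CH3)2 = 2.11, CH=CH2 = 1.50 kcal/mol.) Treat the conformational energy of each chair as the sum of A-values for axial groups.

At 1,3 positions (parity same): cis → (e,e or a,a); trans → (a,e or e,a).
Best chair for cis: E = 0.00 kcal/mol; best chair for trans: E = 1.50 kcal/mol.
The cis isomer is lower by 1.50 kcal/mol.

cis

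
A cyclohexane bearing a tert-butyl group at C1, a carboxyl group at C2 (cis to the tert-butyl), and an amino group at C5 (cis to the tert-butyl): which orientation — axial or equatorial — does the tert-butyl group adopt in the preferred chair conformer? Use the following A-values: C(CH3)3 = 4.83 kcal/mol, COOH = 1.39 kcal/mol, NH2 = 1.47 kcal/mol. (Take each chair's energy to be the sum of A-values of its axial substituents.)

equatorial

Chair I (tert-butyl axial, carboxyl equatorial, amino axial): E = 6.30 kcal/mol.
Chair II (tert-butyl equatorial, carboxyl axial, amino equatorial): E = 1.39 kcal/mol.
Chair II is the more stable (lower-energy) conformer, and in that chair the tert-butyl group is equatorial.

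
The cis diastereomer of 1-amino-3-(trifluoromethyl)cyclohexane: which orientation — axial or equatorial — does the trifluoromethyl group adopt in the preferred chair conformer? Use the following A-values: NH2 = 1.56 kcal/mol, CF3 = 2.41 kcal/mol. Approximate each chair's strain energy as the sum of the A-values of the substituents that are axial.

C1 and C3 have the same parity, so for the cis isomer the two substituents are e,e in one chair and a,a in the other.
Chair I (amino axial, trifluoromethyl axial): E = 3.97 kcal/mol.
Chair II (amino equatorial, trifluoromethyl equatorial): E = 0.00 kcal/mol.
Chair II is the more stable (lower-energy) conformer, and in that chair the trifluoromethyl group is equatorial.

equatorial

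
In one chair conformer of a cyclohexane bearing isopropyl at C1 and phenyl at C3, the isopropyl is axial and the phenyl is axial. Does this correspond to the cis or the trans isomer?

cis

C1 and C3 have the same parity, so their axial bonds point in the same direction.
With same-parity carbons, two substituents on the same face are both axial or both equatorial; opposite faces give one of each.
Here the groups are axial/axial → same face → cis.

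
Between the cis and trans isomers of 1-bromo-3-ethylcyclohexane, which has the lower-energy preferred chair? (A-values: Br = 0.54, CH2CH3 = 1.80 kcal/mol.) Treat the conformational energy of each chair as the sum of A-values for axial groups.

At 1,3 positions (parity same): cis → (e,e or a,a); trans → (a,e or e,a).
Best chair for cis: E = 0.00 kcal/mol; best chair for trans: E = 0.54 kcal/mol.
The cis isomer is lower by 0.54 kcal/mol.

cis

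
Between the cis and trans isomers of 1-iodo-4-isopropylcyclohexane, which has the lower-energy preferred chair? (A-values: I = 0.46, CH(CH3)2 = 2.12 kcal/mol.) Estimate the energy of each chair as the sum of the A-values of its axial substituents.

At 1,4 positions (parity opposite): cis → (a,e or e,a); trans → (e,e or a,a).
Best chair for cis: E = 0.46 kcal/mol; best chair for trans: E = 0.00 kcal/mol.
The trans isomer is lower by 0.46 kcal/mol.

trans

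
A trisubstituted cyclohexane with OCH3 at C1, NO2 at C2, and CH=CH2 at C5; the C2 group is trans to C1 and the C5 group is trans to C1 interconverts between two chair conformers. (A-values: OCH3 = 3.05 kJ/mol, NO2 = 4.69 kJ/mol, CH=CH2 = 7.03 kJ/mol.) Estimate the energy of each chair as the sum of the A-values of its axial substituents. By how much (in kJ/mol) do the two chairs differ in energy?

Chair I (methoxy axial, nitro axial, vinyl equatorial): E = 7.74 kJ/mol.
Chair II (methoxy equatorial, nitro equatorial, vinyl axial): E = 7.03 kJ/mol.
ΔE = 7.74 − 7.03 = 0.71 kJ/mol; chair II is more stable.

0.71 kJ/mol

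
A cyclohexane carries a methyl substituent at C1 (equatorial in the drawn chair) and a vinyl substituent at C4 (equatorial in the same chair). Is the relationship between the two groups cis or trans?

trans

C1 and C4 have opposite parity, so their axial bonds point in opposite directions.
With opposite-parity carbons, two substituents on the same face are one axial and one equatorial; opposite faces give both axial or both equatorial.
Here the groups are equatorial/equatorial → opposite face → trans.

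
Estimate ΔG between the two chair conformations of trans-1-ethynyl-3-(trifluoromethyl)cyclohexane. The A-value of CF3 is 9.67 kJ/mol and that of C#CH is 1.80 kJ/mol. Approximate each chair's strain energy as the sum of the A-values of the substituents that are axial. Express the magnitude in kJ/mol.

C1 and C3 have the same parity, so for the trans isomer the two substituents are one axial and one equatorial in each chair.
Chair I (trifluoromethyl axial, ethynyl equatorial): E = 9.67 kJ/mol.
Chair II (trifluoromethyl equatorial, ethynyl axial): E = 1.80 kJ/mol.
ΔE = 9.67 − 1.80 = 7.87 kJ/mol; chair II is more stable.

7.87 kJ/mol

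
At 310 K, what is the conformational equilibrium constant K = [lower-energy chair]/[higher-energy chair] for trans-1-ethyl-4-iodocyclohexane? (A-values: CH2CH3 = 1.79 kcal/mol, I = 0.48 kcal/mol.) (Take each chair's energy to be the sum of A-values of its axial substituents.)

C1 and C4 have opposite parity, so for the trans isomer the two substituents are e,e in one chair and a,a in the other.
Chair I (ethyl axial, iodo axial): E = 2.27 kcal/mol; chair II (ethyl equatorial, iodo equatorial): E = 0.00 kcal/mol.
ΔG = 2.27 kcal/mol between the two chairs.
K = exp(ΔG/RT) with R = 1.987×10⁻³ kcal mol⁻¹ K⁻¹ and T = 310 K gives K ≈ 39.9.

K ≈ 39.9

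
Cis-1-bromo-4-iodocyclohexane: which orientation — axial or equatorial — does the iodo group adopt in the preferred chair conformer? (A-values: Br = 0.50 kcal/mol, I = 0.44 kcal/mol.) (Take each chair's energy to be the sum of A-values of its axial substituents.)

C1 and C4 have opposite parity, so for the cis isomer the two substituents are one axial and one equatorial in each chair.
Chair I (bromo axial, iodo equatorial): E = 0.50 kcal/mol.
Chair II (bromo equatorial, iodo axial): E = 0.44 kcal/mol.
Chair II is the more stable (lower-energy) conformer, and in that chair the iodo group is axial.

axial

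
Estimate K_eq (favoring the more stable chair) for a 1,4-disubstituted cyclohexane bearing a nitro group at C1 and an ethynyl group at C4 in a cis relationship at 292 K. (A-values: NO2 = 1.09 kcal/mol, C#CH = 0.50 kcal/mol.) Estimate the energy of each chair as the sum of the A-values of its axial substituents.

K ≈ 2.76

C1 and C4 have opposite parity, so for the cis isomer the two substituents are one axial and one equatorial in each chair.
Chair I (nitro axial, ethynyl equatorial): E = 1.09 kcal/mol; chair II (nitro equatorial, ethynyl axial): E = 0.50 kcal/mol.
ΔG = 0.59 kcal/mol between the two chairs.
K = exp(ΔG/RT) with R = 1.987×10⁻³ kcal mol⁻¹ K⁻¹ and T = 292 K gives K ≈ 2.76.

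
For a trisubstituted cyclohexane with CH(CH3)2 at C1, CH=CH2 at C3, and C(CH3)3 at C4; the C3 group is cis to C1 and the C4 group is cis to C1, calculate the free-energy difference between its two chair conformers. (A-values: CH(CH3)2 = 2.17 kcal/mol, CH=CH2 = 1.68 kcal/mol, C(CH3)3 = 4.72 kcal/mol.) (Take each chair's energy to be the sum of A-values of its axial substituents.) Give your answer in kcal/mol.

Chair I (isopropyl axial, vinyl axial, tert-butyl equatorial): E = 3.85 kcal/mol.
Chair II (isopropyl equatorial, vinyl equatorial, tert-butyl axial): E = 4.72 kcal/mol.
ΔE = 4.72 − 3.85 = 0.87 kcal/mol; chair I is more stable.

0.87 kcal/mol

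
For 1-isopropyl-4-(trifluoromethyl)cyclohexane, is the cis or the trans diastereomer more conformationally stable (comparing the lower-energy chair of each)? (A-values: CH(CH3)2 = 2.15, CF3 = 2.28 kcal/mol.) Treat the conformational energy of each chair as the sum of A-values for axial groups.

trans

At 1,4 positions (parity opposite): cis → (a,e or e,a); trans → (e,e or a,a).
Best chair for cis: E = 2.15 kcal/mol; best chair for trans: E = 0.00 kcal/mol.
The trans isomer is lower by 2.15 kcal/mol.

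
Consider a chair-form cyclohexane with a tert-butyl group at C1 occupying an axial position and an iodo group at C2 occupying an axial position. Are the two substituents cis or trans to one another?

C1 and C2 have opposite parity, so their axial bonds point in opposite directions.
With opposite-parity carbons, two substituents on the same face are one axial and one equatorial; opposite faces give both axial or both equatorial.
Here the groups are axial/axial → opposite face → trans.

trans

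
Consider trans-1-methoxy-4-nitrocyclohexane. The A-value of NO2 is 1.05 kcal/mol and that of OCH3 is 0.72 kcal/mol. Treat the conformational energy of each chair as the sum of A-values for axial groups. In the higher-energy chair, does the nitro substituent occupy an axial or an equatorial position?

C1 and C4 have opposite parity, so for the trans isomer the two substituents are e,e in one chair and a,a in the other.
Chair I (nitro axial, methoxy axial): E = 1.77 kcal/mol.
Chair II (nitro equatorial, methoxy equatorial): E = 0.00 kcal/mol.
Chair I is the less stable (higher-energy) conformer, and in that chair the nitro group is axial.

axial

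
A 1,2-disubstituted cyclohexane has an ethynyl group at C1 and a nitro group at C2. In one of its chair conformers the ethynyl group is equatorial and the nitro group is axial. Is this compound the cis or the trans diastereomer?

cis

C1 and C2 have opposite parity, so their axial bonds point in opposite directions.
With opposite-parity carbons, two substituents on the same face are one axial and one equatorial; opposite faces give both axial or both equatorial.
Here the groups are equatorial/axial → same face → cis.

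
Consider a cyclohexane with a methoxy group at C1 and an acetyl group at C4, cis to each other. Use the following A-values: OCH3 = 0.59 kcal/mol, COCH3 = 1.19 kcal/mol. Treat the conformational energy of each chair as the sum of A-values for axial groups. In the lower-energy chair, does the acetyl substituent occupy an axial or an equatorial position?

C1 and C4 have opposite parity, so for the cis isomer the two substituents are one axial and one equatorial in each chair.
Chair I (methoxy axial, acetyl equatorial): E = 0.59 kcal/mol.
Chair II (methoxy equatorial, acetyl axial): E = 1.19 kcal/mol.
Chair I is the more stable (lower-energy) conformer, and in that chair the acetyl group is equatorial.

equatorial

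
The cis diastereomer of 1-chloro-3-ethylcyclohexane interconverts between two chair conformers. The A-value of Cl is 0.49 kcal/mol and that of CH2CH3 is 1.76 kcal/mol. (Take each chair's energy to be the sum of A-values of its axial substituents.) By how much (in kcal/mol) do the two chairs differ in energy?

2.25 kcal/mol

C1 and C3 have the same parity, so for the cis isomer the two substituents are e,e in one chair and a,a in the other.
Chair I (chloro axial, ethyl axial): E = 2.25 kcal/mol.
Chair II (chloro equatorial, ethyl equatorial): E = 0.00 kcal/mol.
ΔE = 2.25 − 0.00 = 2.25 kcal/mol; chair II is more stable.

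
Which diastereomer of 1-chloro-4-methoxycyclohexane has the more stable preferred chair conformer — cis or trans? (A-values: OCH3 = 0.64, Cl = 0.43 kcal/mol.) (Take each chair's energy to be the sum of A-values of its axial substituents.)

trans

At 1,4 positions (parity opposite): cis → (a,e or e,a); trans → (e,e or a,a).
Best chair for cis: E = 0.43 kcal/mol; best chair for trans: E = 0.00 kcal/mol.
The trans isomer is lower by 0.43 kcal/mol.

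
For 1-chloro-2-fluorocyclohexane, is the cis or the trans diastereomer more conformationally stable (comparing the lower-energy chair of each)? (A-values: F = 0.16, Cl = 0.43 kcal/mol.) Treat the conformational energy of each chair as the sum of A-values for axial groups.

trans

At 1,2 positions (parity opposite): cis → (a,e or e,a); trans → (e,e or a,a).
Best chair for cis: E = 0.16 kcal/mol; best chair for trans: E = 0.00 kcal/mol.
The trans isomer is lower by 0.16 kcal/mol.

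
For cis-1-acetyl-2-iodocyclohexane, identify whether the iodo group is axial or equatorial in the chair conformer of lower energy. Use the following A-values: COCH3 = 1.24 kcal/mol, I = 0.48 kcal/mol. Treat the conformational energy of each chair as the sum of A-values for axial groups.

C1 and C2 have opposite parity, so for the cis isomer the two substituents are one axial and one equatorial in each chair.
Chair I (acetyl axial, iodo equatorial): E = 1.24 kcal/mol.
Chair II (acetyl equatorial, iodo axial): E = 0.48 kcal/mol.
Chair II is the more stable (lower-energy) conformer, and in that chair the iodo group is axial.

axial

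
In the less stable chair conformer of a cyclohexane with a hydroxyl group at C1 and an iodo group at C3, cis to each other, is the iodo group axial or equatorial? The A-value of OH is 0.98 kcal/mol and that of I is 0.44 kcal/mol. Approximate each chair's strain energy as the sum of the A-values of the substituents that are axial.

C1 and C3 have the same parity, so for the cis isomer the two substituents are e,e in one chair and a,a in the other.
Chair I (hydroxyl axial, iodo axial): E = 1.42 kcal/mol.
Chair II (hydroxyl equatorial, iodo equatorial): E = 0.00 kcal/mol.
Chair I is the less stable (higher-energy) conformer, and in that chair the iodo group is axial.

axial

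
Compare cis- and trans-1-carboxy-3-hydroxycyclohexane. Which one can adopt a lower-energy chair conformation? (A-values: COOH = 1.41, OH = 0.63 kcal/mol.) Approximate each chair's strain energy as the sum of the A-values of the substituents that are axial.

At 1,3 positions (parity same): cis → (e,e or a,a); trans → (a,e or e,a).
Best chair for cis: E = 0.00 kcal/mol; best chair for trans: E = 0.63 kcal/mol.
The cis isomer is lower by 0.63 kcal/mol.

cis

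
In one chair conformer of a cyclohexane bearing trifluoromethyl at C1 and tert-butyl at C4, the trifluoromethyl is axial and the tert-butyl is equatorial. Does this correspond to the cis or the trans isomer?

cis

C1 and C4 have opposite parity, so their axial bonds point in opposite directions.
With opposite-parity carbons, two substituents on the same face are one axial and one equatorial; opposite faces give both axial or both equatorial.
Here the groups are axial/equatorial → same face → cis.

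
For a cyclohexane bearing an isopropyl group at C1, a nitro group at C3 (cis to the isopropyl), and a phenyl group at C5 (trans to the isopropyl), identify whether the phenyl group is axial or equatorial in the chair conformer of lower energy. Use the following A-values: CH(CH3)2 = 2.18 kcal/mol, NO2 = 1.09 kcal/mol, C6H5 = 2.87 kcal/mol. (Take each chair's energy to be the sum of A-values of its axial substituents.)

axial

Chair I (isopropyl axial, nitro axial, phenyl equatorial): E = 3.27 kcal/mol.
Chair II (isopropyl equatorial, nitro equatorial, phenyl axial): E = 2.87 kcal/mol.
Chair II is the more stable (lower-energy) conformer, and in that chair the phenyl group is axial.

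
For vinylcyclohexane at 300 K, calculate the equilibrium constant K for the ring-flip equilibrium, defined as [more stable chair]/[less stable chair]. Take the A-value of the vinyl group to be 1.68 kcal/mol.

One chair has the vinyl group axial (E = 1.68 kcal/mol) and the other has it equatorial (E = 0).
ΔG = 1.68 kcal/mol between the two chairs.
K = exp(ΔG/RT) with R = 1.987×10⁻³ kcal mol⁻¹ K⁻¹ and T = 300 K gives K ≈ 16.7.

K ≈ 16.7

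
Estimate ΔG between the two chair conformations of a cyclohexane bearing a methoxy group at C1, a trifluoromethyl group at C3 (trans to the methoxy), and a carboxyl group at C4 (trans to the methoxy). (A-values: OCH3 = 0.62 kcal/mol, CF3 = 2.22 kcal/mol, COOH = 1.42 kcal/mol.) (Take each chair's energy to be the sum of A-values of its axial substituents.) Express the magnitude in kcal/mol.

Chair I (methoxy axial, trifluoromethyl equatorial, carboxyl axial): E = 2.04 kcal/mol.
Chair II (methoxy equatorial, trifluoromethyl axial, carboxyl equatorial): E = 2.22 kcal/mol.
ΔE = 2.22 − 2.04 = 0.18 kcal/mol; chair I is more stable.

0.18 kcal/mol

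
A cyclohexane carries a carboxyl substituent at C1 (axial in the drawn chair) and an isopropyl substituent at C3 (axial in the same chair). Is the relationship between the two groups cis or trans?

C1 and C3 have the same parity, so their axial bonds point in the same direction.
With same-parity carbons, two substituents on the same face are both axial or both equatorial; opposite faces give one of each.
Here the groups are axial/axial → same face → cis.

cis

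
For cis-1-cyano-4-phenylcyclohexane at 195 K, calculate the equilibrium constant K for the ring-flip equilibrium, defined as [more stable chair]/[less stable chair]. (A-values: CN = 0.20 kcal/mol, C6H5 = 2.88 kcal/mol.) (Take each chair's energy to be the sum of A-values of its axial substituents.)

C1 and C4 have opposite parity, so for the cis isomer the two substituents are one axial and one equatorial in each chair.
Chair I (cyano axial, phenyl equatorial): E = 0.20 kcal/mol; chair II (cyano equatorial, phenyl axial): E = 2.88 kcal/mol.
ΔG = 2.68 kcal/mol between the two chairs.
K = exp(ΔG/RT) with R = 1.987×10⁻³ kcal mol⁻¹ K⁻¹ and T = 195 K gives K ≈ 1.01e+03.

K ≈ 1009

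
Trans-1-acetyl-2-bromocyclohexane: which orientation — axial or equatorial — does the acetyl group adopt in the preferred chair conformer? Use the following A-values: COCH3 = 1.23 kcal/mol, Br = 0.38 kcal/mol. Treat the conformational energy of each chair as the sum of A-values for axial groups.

C1 and C2 have opposite parity, so for the trans isomer the two substituents are e,e in one chair and a,a in the other.
Chair I (acetyl axial, bromo axial): E = 1.61 kcal/mol.
Chair II (acetyl equatorial, bromo equatorial): E = 0.00 kcal/mol.
Chair II is the more stable (lower-energy) conformer, and in that chair the acetyl group is equatorial.

equatorial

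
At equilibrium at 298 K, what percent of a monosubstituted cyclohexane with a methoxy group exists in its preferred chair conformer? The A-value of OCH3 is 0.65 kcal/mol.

75.0%

One chair has the methoxy group axial (E = 0.65 kcal/mol) and the other has it equatorial (E = 0).
ΔG = 0.65 kcal/mol between the two chairs.
K = exp(ΔG/RT) with R = 1.987×10⁻³ kcal mol⁻¹ K⁻¹ and T = 298 K gives K ≈ 3.
Fraction in the lower-energy chair = K/(K+1) = 75.0%.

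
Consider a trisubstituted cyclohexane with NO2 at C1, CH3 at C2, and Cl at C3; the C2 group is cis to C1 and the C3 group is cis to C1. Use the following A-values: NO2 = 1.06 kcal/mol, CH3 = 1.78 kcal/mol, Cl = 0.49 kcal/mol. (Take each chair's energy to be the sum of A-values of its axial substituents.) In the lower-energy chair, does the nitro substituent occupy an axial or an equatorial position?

Chair I (nitro axial, methyl equatorial, chloro axial): E = 1.55 kcal/mol.
Chair II (nitro equatorial, methyl axial, chloro equatorial): E = 1.78 kcal/mol.
Chair I is the more stable (lower-energy) conformer, and in that chair the nitro group is axial.

axial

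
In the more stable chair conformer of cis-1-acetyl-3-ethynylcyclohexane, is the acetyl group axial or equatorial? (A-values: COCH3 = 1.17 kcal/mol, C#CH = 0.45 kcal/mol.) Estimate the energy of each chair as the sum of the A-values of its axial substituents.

equatorial

C1 and C3 have the same parity, so for the cis isomer the two substituents are e,e in one chair and a,a in the other.
Chair I (acetyl axial, ethynyl axial): E = 1.62 kcal/mol.
Chair II (acetyl equatorial, ethynyl equatorial): E = 0.00 kcal/mol.
Chair II is the more stable (lower-energy) conformer, and in that chair the acetyl group is equatorial.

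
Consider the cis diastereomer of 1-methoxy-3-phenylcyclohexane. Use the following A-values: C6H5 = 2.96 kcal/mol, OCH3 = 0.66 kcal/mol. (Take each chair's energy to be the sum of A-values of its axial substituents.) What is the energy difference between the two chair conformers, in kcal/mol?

C1 and C3 have the same parity, so for the cis isomer the two substituents are e,e in one chair and a,a in the other.
Chair I (phenyl axial, methoxy axial): E = 3.62 kcal/mol.
Chair II (phenyl equatorial, methoxy equatorial): E = 0.00 kcal/mol.
ΔE = 3.62 − 0.00 = 3.62 kcal/mol; chair II is more stable.

3.62 kcal/mol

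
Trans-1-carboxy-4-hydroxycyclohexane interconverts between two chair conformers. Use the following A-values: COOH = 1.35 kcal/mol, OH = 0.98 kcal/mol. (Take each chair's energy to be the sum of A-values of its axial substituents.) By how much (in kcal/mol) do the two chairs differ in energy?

C1 and C4 have opposite parity, so for the trans isomer the two substituents are e,e in one chair and a,a in the other.
Chair I (carboxyl axial, hydroxyl axial): E = 2.33 kcal/mol.
Chair II (carboxyl equatorial, hydroxyl equatorial): E = 0.00 kcal/mol.
ΔE = 2.33 − 0.00 = 2.33 kcal/mol; chair II is more stable.

2.33 kcal/mol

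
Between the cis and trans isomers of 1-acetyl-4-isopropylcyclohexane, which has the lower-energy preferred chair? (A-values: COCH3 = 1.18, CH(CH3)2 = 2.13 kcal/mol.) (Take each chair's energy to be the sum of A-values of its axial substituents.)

At 1,4 positions (parity opposite): cis → (a,e or e,a); trans → (e,e or a,a).
Best chair for cis: E = 1.18 kcal/mol; best chair for trans: E = 0.00 kcal/mol.
The trans isomer is lower by 1.18 kcal/mol.

trans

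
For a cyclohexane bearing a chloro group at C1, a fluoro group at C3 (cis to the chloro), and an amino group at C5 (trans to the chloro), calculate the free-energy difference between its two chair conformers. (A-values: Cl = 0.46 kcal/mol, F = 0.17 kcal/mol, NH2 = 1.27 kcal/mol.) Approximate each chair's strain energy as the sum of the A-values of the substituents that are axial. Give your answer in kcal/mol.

0.64 kcal/mol

Chair I (chloro axial, fluoro axial, amino equatorial): E = 0.63 kcal/mol.
Chair II (chloro equatorial, fluoro equatorial, amino axial): E = 1.27 kcal/mol.
ΔE = 1.27 − 0.63 = 0.64 kcal/mol; chair I is more stable.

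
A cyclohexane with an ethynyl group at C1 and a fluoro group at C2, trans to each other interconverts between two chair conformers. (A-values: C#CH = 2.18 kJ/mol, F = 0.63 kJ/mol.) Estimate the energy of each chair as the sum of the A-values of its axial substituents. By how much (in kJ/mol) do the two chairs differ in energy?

2.81 kJ/mol

C1 and C2 have opposite parity, so for the trans isomer the two substituents are e,e in one chair and a,a in the other.
Chair I (ethynyl axial, fluoro axial): E = 2.81 kJ/mol.
Chair II (ethynyl equatorial, fluoro equatorial): E = 0.00 kJ/mol.
ΔE = 2.81 − 0.00 = 2.81 kJ/mol; chair II is more stable.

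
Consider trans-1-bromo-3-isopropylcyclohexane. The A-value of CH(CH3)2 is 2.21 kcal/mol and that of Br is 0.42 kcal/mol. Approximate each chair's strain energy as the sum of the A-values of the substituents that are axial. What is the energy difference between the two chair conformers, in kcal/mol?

1.79 kcal/mol

C1 and C3 have the same parity, so for the trans isomer the two substituents are one axial and one equatorial in each chair.
Chair I (isopropyl axial, bromo equatorial): E = 2.21 kcal/mol.
Chair II (isopropyl equatorial, bromo axial): E = 0.42 kcal/mol.
ΔE = 2.21 − 0.42 = 1.79 kcal/mol; chair II is more stable.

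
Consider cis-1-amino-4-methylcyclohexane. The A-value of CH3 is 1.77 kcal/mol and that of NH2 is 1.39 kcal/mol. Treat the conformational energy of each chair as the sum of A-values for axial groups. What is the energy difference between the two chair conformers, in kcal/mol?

0.38 kcal/mol

C1 and C4 have opposite parity, so for the cis isomer the two substituents are one axial and one equatorial in each chair.
Chair I (methyl axial, amino equatorial): E = 1.77 kcal/mol.
Chair II (methyl equatorial, amino axial): E = 1.39 kcal/mol.
ΔE = 1.77 − 1.39 = 0.38 kcal/mol; chair II is more stable.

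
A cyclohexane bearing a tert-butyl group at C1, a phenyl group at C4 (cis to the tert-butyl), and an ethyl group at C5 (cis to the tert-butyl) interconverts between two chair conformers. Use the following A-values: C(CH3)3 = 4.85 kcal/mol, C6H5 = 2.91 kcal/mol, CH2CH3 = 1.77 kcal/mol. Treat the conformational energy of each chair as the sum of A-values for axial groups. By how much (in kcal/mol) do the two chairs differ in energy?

Chair I (tert-butyl axial, phenyl equatorial, ethyl axial): E = 6.62 kcal/mol.
Chair II (tert-butyl equatorial, phenyl axial, ethyl equatorial): E = 2.91 kcal/mol.
ΔE = 6.62 − 2.91 = 3.71 kcal/mol; chair II is more stable.

3.71 kcal/mol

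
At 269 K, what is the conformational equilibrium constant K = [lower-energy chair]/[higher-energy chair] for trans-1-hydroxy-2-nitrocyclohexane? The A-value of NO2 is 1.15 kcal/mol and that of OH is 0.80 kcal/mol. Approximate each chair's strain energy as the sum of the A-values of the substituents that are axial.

C1 and C2 have opposite parity, so for the trans isomer the two substituents are e,e in one chair and a,a in the other.
Chair I (nitro axial, hydroxyl axial): E = 1.95 kcal/mol; chair II (nitro equatorial, hydroxyl equatorial): E = 0.00 kcal/mol.
ΔG = 1.95 kcal/mol between the two chairs.
K = exp(ΔG/RT) with R = 1.987×10⁻³ kcal mol⁻¹ K⁻¹ and T = 269 K gives K ≈ 38.4.

K ≈ 38.4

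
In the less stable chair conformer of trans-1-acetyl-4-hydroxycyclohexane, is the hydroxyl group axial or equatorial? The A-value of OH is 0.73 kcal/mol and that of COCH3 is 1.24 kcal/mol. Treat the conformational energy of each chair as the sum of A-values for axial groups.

axial

C1 and C4 have opposite parity, so for the trans isomer the two substituents are e,e in one chair and a,a in the other.
Chair I (hydroxyl axial, acetyl axial): E = 1.97 kcal/mol.
Chair II (hydroxyl equatorial, acetyl equatorial): E = 0.00 kcal/mol.
Chair I is the less stable (higher-energy) conformer, and in that chair the hydroxyl group is axial.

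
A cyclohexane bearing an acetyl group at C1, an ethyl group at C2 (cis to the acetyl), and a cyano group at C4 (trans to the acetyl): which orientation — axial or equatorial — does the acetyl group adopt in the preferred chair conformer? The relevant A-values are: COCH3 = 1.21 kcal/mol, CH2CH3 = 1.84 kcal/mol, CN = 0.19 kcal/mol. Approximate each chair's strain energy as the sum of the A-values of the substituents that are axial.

Chair I (acetyl axial, ethyl equatorial, cyano axial): E = 1.40 kcal/mol.
Chair II (acetyl equatorial, ethyl axial, cyano equatorial): E = 1.84 kcal/mol.
Chair I is the more stable (lower-energy) conformer, and in that chair the acetyl group is axial.

axial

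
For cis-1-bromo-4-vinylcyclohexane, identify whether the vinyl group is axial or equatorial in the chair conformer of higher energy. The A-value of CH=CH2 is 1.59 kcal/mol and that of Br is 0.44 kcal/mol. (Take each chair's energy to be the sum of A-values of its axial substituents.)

C1 and C4 have opposite parity, so for the cis isomer the two substituents are one axial and one equatorial in each chair.
Chair I (vinyl axial, bromo equatorial): E = 1.59 kcal/mol.
Chair II (vinyl equatorial, bromo axial): E = 0.44 kcal/mol.
Chair I is the less stable (higher-energy) conformer, and in that chair the vinyl group is axial.

axial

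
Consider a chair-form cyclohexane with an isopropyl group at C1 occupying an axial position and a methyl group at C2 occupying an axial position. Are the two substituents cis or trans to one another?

C1 and C2 have opposite parity, so their axial bonds point in opposite directions.
With opposite-parity carbons, two substituents on the same face are one axial and one equatorial; opposite faces give both axial or both equatorial.
Here the groups are axial/axial → opposite face → trans.

trans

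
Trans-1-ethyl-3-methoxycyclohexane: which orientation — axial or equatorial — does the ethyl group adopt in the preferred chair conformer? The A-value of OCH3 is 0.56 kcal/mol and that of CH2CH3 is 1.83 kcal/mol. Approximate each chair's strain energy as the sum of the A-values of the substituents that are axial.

equatorial

C1 and C3 have the same parity, so for the trans isomer the two substituents are one axial and one equatorial in each chair.
Chair I (methoxy axial, ethyl equatorial): E = 0.56 kcal/mol.
Chair II (methoxy equatorial, ethyl axial): E = 1.83 kcal/mol.
Chair I is the more stable (lower-energy) conformer, and in that chair the ethyl group is equatorial.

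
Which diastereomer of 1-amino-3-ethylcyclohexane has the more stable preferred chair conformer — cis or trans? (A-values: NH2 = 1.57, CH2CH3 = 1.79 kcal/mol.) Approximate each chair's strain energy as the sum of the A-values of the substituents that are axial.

cis

At 1,3 positions (parity same): cis → (e,e or a,a); trans → (a,e or e,a).
Best chair for cis: E = 0.00 kcal/mol; best chair for trans: E = 1.57 kcal/mol.
The cis isomer is lower by 1.57 kcal/mol.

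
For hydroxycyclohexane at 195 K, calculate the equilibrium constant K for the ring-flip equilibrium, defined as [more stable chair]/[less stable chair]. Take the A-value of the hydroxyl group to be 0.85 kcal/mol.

K ≈ 8.97

One chair has the hydroxyl group axial (E = 0.85 kcal/mol) and the other has it equatorial (E = 0).
ΔG = 0.85 kcal/mol between the two chairs.
K = exp(ΔG/RT) with R = 1.987×10⁻³ kcal mol⁻¹ K⁻¹ and T = 195 K gives K ≈ 8.97.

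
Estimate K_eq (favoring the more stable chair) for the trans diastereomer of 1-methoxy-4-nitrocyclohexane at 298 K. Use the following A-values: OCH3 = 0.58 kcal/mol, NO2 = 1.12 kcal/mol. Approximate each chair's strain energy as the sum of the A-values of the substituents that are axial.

C1 and C4 have opposite parity, so for the trans isomer the two substituents are e,e in one chair and a,a in the other.
Chair I (methoxy axial, nitro axial): E = 1.70 kcal/mol; chair II (methoxy equatorial, nitro equatorial): E = 0.00 kcal/mol.
ΔG = 1.70 kcal/mol between the two chairs.
K = exp(ΔG/RT) with R = 1.987×10⁻³ kcal mol⁻¹ K⁻¹ and T = 298 K gives K ≈ 17.7.

K ≈ 17.7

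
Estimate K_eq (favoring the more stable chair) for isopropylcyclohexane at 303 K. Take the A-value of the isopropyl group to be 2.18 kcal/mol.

K ≈ 37.4

One chair has the isopropyl group axial (E = 2.18 kcal/mol) and the other has it equatorial (E = 0).
ΔG = 2.18 kcal/mol between the two chairs.
K = exp(ΔG/RT) with R = 1.987×10⁻³ kcal mol⁻¹ K⁻¹ and T = 303 K gives K ≈ 37.4.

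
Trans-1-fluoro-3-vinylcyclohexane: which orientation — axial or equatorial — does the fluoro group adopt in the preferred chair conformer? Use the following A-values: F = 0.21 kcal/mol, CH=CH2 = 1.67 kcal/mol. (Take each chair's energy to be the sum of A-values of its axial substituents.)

C1 and C3 have the same parity, so for the trans isomer the two substituents are one axial and one equatorial in each chair.
Chair I (fluoro axial, vinyl equatorial): E = 0.21 kcal/mol.
Chair II (fluoro equatorial, vinyl axial): E = 1.67 kcal/mol.
Chair I is the more stable (lower-energy) conformer, and in that chair the fluoro group is axial.

axial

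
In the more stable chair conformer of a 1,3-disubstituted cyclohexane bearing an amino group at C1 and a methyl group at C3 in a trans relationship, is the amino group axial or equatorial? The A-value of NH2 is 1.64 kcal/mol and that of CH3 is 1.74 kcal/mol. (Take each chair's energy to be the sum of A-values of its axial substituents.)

axial

C1 and C3 have the same parity, so for the trans isomer the two substituents are one axial and one equatorial in each chair.
Chair I (amino axial, methyl equatorial): E = 1.64 kcal/mol.
Chair II (amino equatorial, methyl axial): E = 1.74 kcal/mol.
Chair I is the more stable (lower-energy) conformer, and in that chair the amino group is axial.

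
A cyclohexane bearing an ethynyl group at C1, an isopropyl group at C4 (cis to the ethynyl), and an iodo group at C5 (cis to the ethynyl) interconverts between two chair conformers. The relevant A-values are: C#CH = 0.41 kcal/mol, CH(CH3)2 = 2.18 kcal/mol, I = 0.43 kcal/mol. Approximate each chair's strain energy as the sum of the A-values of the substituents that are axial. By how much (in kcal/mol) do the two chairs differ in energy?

1.34 kcal/mol

Chair I (ethynyl axial, isopropyl equatorial, iodo axial): E = 0.84 kcal/mol.
Chair II (ethynyl equatorial, isopropyl axial, iodo equatorial): E = 2.18 kcal/mol.
ΔE = 2.18 − 0.84 = 1.34 kcal/mol; chair I is more stable.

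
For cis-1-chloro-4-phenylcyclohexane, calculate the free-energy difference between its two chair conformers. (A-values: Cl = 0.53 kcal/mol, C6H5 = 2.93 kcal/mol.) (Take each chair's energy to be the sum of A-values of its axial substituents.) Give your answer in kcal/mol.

C1 and C4 have opposite parity, so for the cis isomer the two substituents are one axial and one equatorial in each chair.
Chair I (chloro axial, phenyl equatorial): E = 0.53 kcal/mol.
Chair II (chloro equatorial, phenyl axial): E = 2.93 kcal/mol.
ΔE = 2.93 − 0.53 = 2.40 kcal/mol; chair I is more stable.

2.40 kcal/mol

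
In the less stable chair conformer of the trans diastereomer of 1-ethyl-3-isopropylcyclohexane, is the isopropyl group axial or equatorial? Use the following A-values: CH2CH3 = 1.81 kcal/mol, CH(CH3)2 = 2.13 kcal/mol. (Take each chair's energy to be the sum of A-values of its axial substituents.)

axial

C1 and C3 have the same parity, so for the trans isomer the two substituents are one axial and one equatorial in each chair.
Chair I (ethyl axial, isopropyl equatorial): E = 1.81 kcal/mol.
Chair II (ethyl equatorial, isopropyl axial): E = 2.13 kcal/mol.
Chair II is the less stable (higher-energy) conformer, and in that chair the isopropyl group is axial.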